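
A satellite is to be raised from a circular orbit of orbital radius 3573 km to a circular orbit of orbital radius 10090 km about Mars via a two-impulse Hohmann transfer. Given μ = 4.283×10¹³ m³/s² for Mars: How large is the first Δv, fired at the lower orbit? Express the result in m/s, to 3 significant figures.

r₁ = 3573 km = 3.573×10⁶ m.
r₂ = 10090 km = 1.009×10⁷ m.
Transfer ellipse a_t = (r₁ + r₂)/2 = 6.832×10⁶ m.
At r₁: circular v_c1 = √(μ/r₁) = 3462 m/s; transfer-periapsis v_p = √[μ(2/r₁ − 1/a_t)] = 4208 m/s.
Δv₁ = v_p − v_c1 = 745.5 m/s.

Δv ≈ 745 m/s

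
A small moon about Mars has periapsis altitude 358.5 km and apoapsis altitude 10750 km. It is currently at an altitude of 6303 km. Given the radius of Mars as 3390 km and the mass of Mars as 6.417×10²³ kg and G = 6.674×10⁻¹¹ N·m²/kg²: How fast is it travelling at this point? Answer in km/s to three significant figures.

μ = GM = 6.674×10⁻¹¹ × 6.417×10²³ = 4.283×10¹³ m³/s².
r_p = 3390 + 358.5 = 3748.5 km = 3.7485×10⁶ m.
r_a = 3390 + 10750 = 14140 km = 1.4140×10⁷ m.
r = 3390 + 6303 = 9693.0 km = 9.693×10⁶ m.
Semi-major axis a = (r_p + r_a)/2 = 8944.2 km = 8.944×10⁶ m.
Vis-viva: v² = μ(2/r − 1/a) = 4.283×10¹³ × (2.063×10⁻⁷ − 1.118×10⁻⁷) = 4.048×10⁶ m²/s².
v = 2012 m/s = 2.012 km/s.

v ≈ 2.01 km/s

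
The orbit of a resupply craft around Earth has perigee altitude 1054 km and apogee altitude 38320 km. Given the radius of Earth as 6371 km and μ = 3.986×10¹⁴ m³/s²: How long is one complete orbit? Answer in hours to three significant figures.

T ≈ 11.6 hours

r_p = 6371 + 1054 = 7425.0 km = 7.4250×10⁶ m.
r_a = 6371 + 38320 = 44691 km = 4.4691×10⁷ m.
Semi-major axis a = (r_p + r_a)/2 = (7425.0 + 44691)/2 = 26058 km = 2.606×10⁷ m.
By Kepler's third law T = 2π√(a³/μ) = 2π × 6.663×10³ = 4.186×10⁴ s.
= 11.63 hours.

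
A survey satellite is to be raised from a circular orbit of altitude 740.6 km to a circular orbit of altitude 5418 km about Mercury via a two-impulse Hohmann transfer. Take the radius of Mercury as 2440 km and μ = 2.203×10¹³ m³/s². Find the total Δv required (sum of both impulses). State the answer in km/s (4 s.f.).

r₁ = 2440 + 740.6 = 3180.6 km = 3.1806×10⁶ m.
r₂ = 2440 + 5418 = 7858.0 km = 7.8580×10⁶ m.
Transfer ellipse a_t = (r₁ + r₂)/2 = 5.519×10⁶ m.
At r₁: circular v_c1 = √(μ/r₁) = 2632 m/s; transfer-periherm v_p = √[μ(2/r₁ − 1/a_t)] = 3140 m/s.
Δv₁ = v_p − v_c1 = 508.5 m/s.
At r₂: circular v_c2 = √(μ/r₂) = 1674 m/s; transfer-apoherm v_a = √[μ(2/r₂ − 1/a_t)] = 1271 m/s.
Δv₂ = v_c2 − v_a = 403.3 m/s.
Total Δv = Δv₁ + Δv₂ = 911.8 m/s = 0.9118 km/s.

Δv_total ≈ 0.9118 km/s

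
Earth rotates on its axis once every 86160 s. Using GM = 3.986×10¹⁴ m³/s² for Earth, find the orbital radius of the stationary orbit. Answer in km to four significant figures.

r_sync ≈ 42160 km

A synchronous orbit has period T, so by Kepler's third law a = (μT²/4π²)^(1/3).
μT²/4π² = 3.986×10¹⁴ × (8.616×10⁴)² / 39.48 = 7.495×10²² m³.
a = 4.216×10⁷ m = 42163 km.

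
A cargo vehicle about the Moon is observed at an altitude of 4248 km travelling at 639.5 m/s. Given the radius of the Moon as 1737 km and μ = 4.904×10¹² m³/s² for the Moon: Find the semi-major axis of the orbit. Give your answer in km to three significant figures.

r = 1737 + 4248 = 5985.0 km = 5.985×10⁶ m.
Vis-viva rearranged: 1/a = 2/r − v²/μ = 3.342×10⁻⁷ − 8.339×10⁻⁸ = 2.508×10⁻⁷ m⁻¹.
a = 3.988×10⁶ m = 3987.6 km.

a ≈ 3990 km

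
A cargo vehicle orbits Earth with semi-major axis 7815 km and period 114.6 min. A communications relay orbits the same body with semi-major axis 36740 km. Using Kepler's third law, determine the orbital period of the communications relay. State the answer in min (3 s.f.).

T₂ ≈ 1170 min

Kepler's third law: T² ∝ a³, so T₂ = T₁ (a₂/a₁)^(3/2).
a₂/a₁ = 4.701, (a₂/a₁)^(3/2) = 10.19.
T₂ = 114.6 × 10.19 = 1168 min.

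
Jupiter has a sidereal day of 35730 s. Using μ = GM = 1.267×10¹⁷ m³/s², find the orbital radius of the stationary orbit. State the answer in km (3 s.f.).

A synchronous orbit has period T, so by Kepler's third law a = (μT²/4π²)^(1/3).
μT²/4π² = 1.267×10¹⁷ × (3.573×10⁴)² / 39.48 = 4.097×10²⁴ m³.
a = 1.600×10⁸ m = 1.6002×10⁵ km.

r_sync ≈ 1.60×10⁵ km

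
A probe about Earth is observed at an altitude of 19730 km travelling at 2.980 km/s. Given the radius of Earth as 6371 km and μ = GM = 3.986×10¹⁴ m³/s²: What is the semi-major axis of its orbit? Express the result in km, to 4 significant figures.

a ≈ 18400 km

r = 6371 + 19730 = 26101 km = 2.610×10⁷ m.
Specific orbital energy ε = v²/2 − μ/r = (2980)²/2 − 3.986×10¹⁴/2.610×10⁷ = -1.083×10⁷ J/kg.
Since ε = −μ/(2a), a = −μ/(2ε) = 1.840×10⁷ m = 18400 km.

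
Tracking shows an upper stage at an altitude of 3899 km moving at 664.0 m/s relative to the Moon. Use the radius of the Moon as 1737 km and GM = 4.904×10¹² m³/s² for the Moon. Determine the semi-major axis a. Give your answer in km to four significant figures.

r = 1737 + 3899 = 5636.0 km = 5.636×10⁶ m.
Specific orbital energy ε = v²/2 − μ/r = (664.0)²/2 − 4.904×10¹²/5.636×10⁶ = -6.497×10⁵ J/kg.
Since ε = −μ/(2a), a = −μ/(2ε) = 3.774×10⁶ m = 3774.2 km.

a ≈ 3774 km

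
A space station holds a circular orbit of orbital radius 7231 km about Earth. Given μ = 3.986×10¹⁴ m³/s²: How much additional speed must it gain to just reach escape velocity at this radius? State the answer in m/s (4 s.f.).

r = 7231 km = 7.231×10⁶ m.
Circular speed v_c = √(μ/r) = 7425 m/s.
Escape speed v_esc = √(2μ/r) = √2 × v_c = 10500 m/s.
Δv = v_esc − v_c = 3075 m/s.

Δv ≈ 3075 m/s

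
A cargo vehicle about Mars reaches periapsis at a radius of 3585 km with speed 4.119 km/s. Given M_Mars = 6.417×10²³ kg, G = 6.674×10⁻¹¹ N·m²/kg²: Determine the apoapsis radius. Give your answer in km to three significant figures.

apoapsis radius ≈ 8780 km

μ = GM = 6.674×10⁻¹¹ × 6.417×10²³ = 4.283×10¹³ m³/s².
r_p = 3.585×10⁶ m.
Specific energy ε = v²/2 − μ/r = -3.463×10⁶ J/kg, so a = −μ/(2ε) = 6.183×10⁶ m.
The apsides satisfy r_p + r_a = 2a, so the apoapsis radius is 2a − r_p = 8.782×10⁶ m = 8781.7 km.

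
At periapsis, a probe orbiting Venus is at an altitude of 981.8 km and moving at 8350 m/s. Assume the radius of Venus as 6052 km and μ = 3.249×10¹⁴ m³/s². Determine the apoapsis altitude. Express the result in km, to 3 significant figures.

apoapsis altitude ≈ 15600 km

r_p = 6052 + 981.8 = 7033.8 km = 7.034×10⁶ m.
Specific energy ε = v²/2 − μ/r = -1.133×10⁷ J/kg, so a = −μ/(2ε) = 1.434×10⁷ m.
The apsides satisfy r_p + r_a = 2a, so the apoapsis radius is 2a − r_p = 2.164×10⁷ m = 21642 km.
Apoapsis altitude = 21642 − 6052 = 15590 km.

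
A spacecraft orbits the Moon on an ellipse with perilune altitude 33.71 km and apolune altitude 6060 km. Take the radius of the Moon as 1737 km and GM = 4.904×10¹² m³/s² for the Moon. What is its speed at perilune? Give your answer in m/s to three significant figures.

r_p = 1737 + 33.71 = 1770.7 km = 1.7707×10⁶ m.
r_a = 1737 + 6060 = 7797.0 km = 7.7970×10⁶ m.
Semi-major axis a = (r_p + r_a)/2 = 4783.9 km = 4.784×10⁶ m.
Vis-viva: v² = μ(2/r − 1/a) = 4.904×10¹² × (1.129×10⁻⁶ − 2.090×10⁻⁷) = 4.514×10⁶ m²/s².
v = 2125 m/s.

v ≈ 2120 m/s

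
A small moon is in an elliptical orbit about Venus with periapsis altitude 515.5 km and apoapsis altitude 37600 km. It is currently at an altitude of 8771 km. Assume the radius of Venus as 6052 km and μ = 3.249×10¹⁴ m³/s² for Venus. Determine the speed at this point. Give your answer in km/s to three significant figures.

r_p = 6052 + 515.5 = 6567.5 km = 6.5675×10⁶ m.
r_a = 6052 + 37600 = 43652 km = 4.3652×10⁷ m.
r = 6052 + 8771 = 14823 km = 1.482×10⁷ m.
Semi-major axis a = (r_p + r_a)/2 = 25110 km = 2.511×10⁷ m.
Vis-viva: v² = μ(2/r − 1/a) = 3.249×10¹⁴ × (1.349×10⁻⁷ − 3.983×10⁻⁸) = 3.090×10⁷ m²/s².
v = 5559 m/s = 5.559 km/s.

v ≈ 5.56 km/s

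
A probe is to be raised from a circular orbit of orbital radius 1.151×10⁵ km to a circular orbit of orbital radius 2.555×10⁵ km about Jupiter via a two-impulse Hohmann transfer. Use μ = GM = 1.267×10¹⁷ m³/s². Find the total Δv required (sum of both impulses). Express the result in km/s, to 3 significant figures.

r₁ = 1.151×10⁵ km = 1.151×10⁸ m.
r₂ = 2.555×10⁵ km = 2.555×10⁸ m.
Transfer ellipse a_t = (r₁ + r₂)/2 = 1.853×10⁸ m.
At r₁: circular v_c1 = √(μ/r₁) = 33180 m/s; transfer-perijove v_p = √[μ(2/r₁ − 1/a_t)] = 38960 m/s.
Δv₁ = v_p − v_c1 = 5781 m/s.
At r₂: circular v_c2 = √(μ/r₂) = 22270 m/s; transfer-apojove v_a = √[μ(2/r₂ − 1/a_t)] = 17550 m/s.
Δv₂ = v_c2 − v_a = 4718 m/s.
Total Δv = Δv₁ + Δv₂ = 10500 m/s = 10.50 km/s.

Δv_total ≈ 10.5 km/s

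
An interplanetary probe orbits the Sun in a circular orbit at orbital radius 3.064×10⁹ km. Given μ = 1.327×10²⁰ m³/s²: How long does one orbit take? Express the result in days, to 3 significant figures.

T ≈ 33900 days

r = 3.064×10⁹ km = 3.064×10¹² m.
Kepler's third law: T = 2π√(r³/μ) = 2π√((3.064×10¹²)³ / 1.327×10²⁰).
r³/μ = 2.168×10¹⁷ s², so T = 2π × 4.656×10⁸ = 2.925×10⁹ s.
Converting: 2.925×10⁹ s ÷ 86400 = 33860 days.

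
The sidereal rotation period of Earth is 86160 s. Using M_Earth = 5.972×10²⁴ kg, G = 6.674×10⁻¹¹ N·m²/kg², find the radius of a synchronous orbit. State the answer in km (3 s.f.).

r_sync ≈ 42200 km

μ = GM = 6.674×10⁻¹¹ × 5.972×10²⁴ = 3.986×10¹⁴ m³/s².
A synchronous orbit has period T, so by Kepler's third law a = (μT²/4π²)^(1/3).
μT²/4π² = 3.986×10¹⁴ × (8.616×10⁴)² / 39.48 = 7.495×10²² m³.
a = 4.216×10⁷ m = 42162 km.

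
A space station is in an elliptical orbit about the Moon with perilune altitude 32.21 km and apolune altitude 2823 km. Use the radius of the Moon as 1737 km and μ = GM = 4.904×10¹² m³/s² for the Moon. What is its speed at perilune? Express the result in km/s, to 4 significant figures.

v ≈ 1.999 km/s

r_p = 1737 + 32.21 = 1769.2 km = 1.7692×10⁶ m.
r_a = 1737 + 2823 = 4560.0 km = 4.5600×10⁶ m.
Semi-major axis a = (r_p + r_a)/2 = 3164.6 km = 3.165×10⁶ m.
Vis-viva: v² = μ(2/r − 1/a) = 4.904×10¹² × (1.130×10⁻⁶ − 3.160×10⁻⁷) = 3.994×10⁶ m²/s².
v = 1999 m/s = 1.999 km/s.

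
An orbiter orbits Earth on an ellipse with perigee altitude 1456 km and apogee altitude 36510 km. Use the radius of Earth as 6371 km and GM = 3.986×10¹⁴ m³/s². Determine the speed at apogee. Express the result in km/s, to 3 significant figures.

v ≈ 1.69 km/s

r_p = 6371 + 1456 = 7827.0 km = 7.8270×10⁶ m.
r_a = 6371 + 36510 = 42881 km = 4.2881×10⁷ m.
Semi-major axis a = (r_p + r_a)/2 = 25354 km = 2.535×10⁷ m.
Vis-viva: v² = μ(2/r − 1/a) = 3.986×10¹⁴ × (4.664×10⁻⁸ − 3.944×10⁻⁸) = 2.870×10⁶ m²/s².
v = 1694 m/s = 1.694 km/s.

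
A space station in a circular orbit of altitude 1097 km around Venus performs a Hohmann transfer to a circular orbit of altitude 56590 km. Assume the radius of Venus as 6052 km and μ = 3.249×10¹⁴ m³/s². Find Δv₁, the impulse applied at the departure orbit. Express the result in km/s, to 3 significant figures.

Δv ≈ 2.29 km/s

r₁ = 6052 + 1097 = 7149.0 km = 7.1490×10⁶ m.
r₂ = 6052 + 56590 = 62642 km = 6.2642×10⁷ m.
Transfer ellipse a_t = (r₁ + r₂)/2 = 3.490×10⁷ m.
At r₁: circular v_c1 = √(μ/r₁) = 6741 m/s; transfer-periapsis v_p = √[μ(2/r₁ − 1/a_t)] = 9032 m/s.
Δv₁ = v_p − v_c1 = 2291 m/s.
= 2.291 km/s.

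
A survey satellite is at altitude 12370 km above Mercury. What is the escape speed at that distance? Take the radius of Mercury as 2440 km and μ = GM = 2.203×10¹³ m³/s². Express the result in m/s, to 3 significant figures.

r = 2440 + 12370 = 14810 km = 1.4810×10⁷ m.
Escape speed v_esc = √(2μ/r) = √(2 × 2.203×10¹³ / 1.481×10⁷) = √(2.975×10⁶) = 1725 m/s.

v_esc ≈ 1720 m/s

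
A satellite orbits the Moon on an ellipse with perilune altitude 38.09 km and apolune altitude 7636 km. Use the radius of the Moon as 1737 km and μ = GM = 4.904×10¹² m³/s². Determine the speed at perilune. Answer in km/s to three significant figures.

r_p = 1737 + 38.09 = 1775.1 km = 1.7751×10⁶ m.
r_a = 1737 + 7636 = 9373.0 km = 9.3730×10⁶ m.
Semi-major axis a = (r_p + r_a)/2 = 5574.0 km = 5.574×10⁶ m.
Vis-viva: v² = μ(2/r − 1/a) = 4.904×10¹² × (1.127×10⁻⁶ − 1.794×10⁻⁷) = 4.646×10⁶ m²/s².
v = 2155 m/s = 2.155 km/s.

v ≈ 2.16 km/s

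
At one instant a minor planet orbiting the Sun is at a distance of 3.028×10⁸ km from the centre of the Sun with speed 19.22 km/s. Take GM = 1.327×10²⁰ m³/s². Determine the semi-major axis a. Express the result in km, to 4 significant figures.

a ≈ 2.617×10⁸ km

r = 3.028×10¹¹ m.
Specific orbital energy ε = v²/2 − μ/r = (19220)²/2 − 1.327×10²⁰/3.028×10¹¹ = -2.535×10⁸ J/kg.
Since ε = −μ/(2a), a = −μ/(2ε) = 2.617×10¹¹ m = 2.6170×10⁸ km.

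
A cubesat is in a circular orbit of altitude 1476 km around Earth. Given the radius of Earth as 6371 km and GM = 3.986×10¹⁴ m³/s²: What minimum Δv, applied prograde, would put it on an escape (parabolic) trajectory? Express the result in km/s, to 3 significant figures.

Δv ≈ 2.95 km/s

r = 6371 + 1476 = 7847.0 km = 7.8470×10⁶ m.
Circular speed v_c = √(μ/r) = 7127 m/s.
Escape speed v_esc = √(2μ/r) = √2 × v_c = 10080 m/s.
Δv = v_esc − v_c = 2952 m/s = 2.952 km/s.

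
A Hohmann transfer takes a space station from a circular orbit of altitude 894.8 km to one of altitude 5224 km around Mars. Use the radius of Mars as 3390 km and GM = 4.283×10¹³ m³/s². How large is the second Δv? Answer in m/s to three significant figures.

r₁ = 3390 + 894.8 = 4284.8 km = 4.2848×10⁶ m.
r₂ = 3390 + 5224 = 8614.0 km = 8.6140×10⁶ m.
Transfer ellipse a_t = (r₁ + r₂)/2 = 6.449×10⁶ m.
At r₁: circular v_c1 = √(μ/r₁) = 3162 m/s; transfer-periapsis v_p = √[μ(2/r₁ − 1/a_t)] = 3654 m/s.
At r₂: circular v_c2 = √(μ/r₂) = 2230 m/s; transfer-apoapsis v_a = √[μ(2/r₂ − 1/a_t)] = 1818 m/s.
Δv₂ = v_c2 − v_a = 412.3 m/s.

Δv ≈ 412 m/s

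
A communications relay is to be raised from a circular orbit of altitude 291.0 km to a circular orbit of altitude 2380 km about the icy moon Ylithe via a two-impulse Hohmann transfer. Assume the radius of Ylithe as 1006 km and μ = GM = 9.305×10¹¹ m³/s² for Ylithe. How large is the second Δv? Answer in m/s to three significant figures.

Δv ≈ 134 m/s

r₁ = 1006 + 291.0 = 1297.0 km = 1.2970×10⁶ m.
r₂ = 1006 + 2380 = 3386.0 km = 3.3860×10⁶ m.
Transfer ellipse a_t = (r₁ + r₂)/2 = 2.342×10⁶ m.
At r₁: circular v_c1 = √(μ/r₁) = 847.0 m/s; transfer-periapsis v_p = √[μ(2/r₁ − 1/a_t)] = 1019 m/s.
At r₂: circular v_c2 = √(μ/r₂) = 524.2 m/s; transfer-apoapsis v_a = √[μ(2/r₂ − 1/a_t)] = 390.2 m/s.
Δv₂ = v_c2 − v_a = 134.1 m/s.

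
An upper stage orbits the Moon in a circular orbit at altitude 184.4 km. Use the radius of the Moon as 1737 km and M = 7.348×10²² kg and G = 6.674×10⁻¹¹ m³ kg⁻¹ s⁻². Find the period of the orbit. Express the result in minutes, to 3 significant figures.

T ≈ 126 minutes

μ = GM = 6.674×10⁻¹¹ × 7.348×10²² = 4.904×10¹² m³/s².
r = 1737 + 184.4 = 1921.4 km = 1.9214×10⁶ m.
Kepler's third law: T = 2π√(r³/μ) = 2π√((1.921×10⁶)³ / 4.904×10¹²).
r³/μ = 1.446×10⁶ s², so T = 2π × 1.203×10³ = 7.557×10³ s.
Converting: 7.557×10³ s ÷ 60.00 = 125.9 minutes.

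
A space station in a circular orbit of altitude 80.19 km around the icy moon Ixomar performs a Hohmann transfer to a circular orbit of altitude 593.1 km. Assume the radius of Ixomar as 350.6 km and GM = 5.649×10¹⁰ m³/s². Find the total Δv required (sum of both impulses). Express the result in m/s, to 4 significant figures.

r₁ = 350.6 + 80.19 = 430.79 km = 4.3079×10⁵ m.
r₂ = 350.6 + 593.1 = 943.70 km = 9.4370×10⁵ m.
Transfer ellipse a_t = (r₁ + r₂)/2 = 6.872×10⁵ m.
At r₁: circular v_c1 = √(μ/r₁) = 362.1 m/s; transfer-periapsis v_p = √[μ(2/r₁ − 1/a_t)] = 424.3 m/s.
Δv₁ = v_p − v_c1 = 62.22 m/s.
At r₂: circular v_c2 = √(μ/r₂) = 244.7 m/s; transfer-apoapsis v_a = √[μ(2/r₂ − 1/a_t)] = 193.7 m/s.
Δv₂ = v_c2 − v_a = 50.96 m/s.
Total Δv = Δv₁ + Δv₂ = 113.2 m/s.

Δv_total ≈ 113.2 m/s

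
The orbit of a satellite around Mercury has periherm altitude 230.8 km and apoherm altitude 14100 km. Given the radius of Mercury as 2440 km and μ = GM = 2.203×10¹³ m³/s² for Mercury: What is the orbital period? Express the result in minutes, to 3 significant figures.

T ≈ 664 minutes

r_p = 2440 + 230.8 = 2670.8 km = 2.6708×10⁶ m.
r_a = 2440 + 14100 = 16540 km = 1.6540×10⁷ m.
Semi-major axis a = (r_p + r_a)/2 = (2670.8 + 16540)/2 = 9605.4 km = 9.605×10⁶ m.
By Kepler's third law T = 2π√(a³/μ) = 2π × 6.343×10³ = 3.985×10⁴ s.
= 664.2 minutes.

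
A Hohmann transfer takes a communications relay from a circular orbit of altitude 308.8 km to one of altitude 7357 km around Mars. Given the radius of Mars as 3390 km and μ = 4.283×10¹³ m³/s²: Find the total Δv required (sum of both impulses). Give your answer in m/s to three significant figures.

r₁ = 3390 + 308.8 = 3698.8 km = 3.6988×10⁶ m.
r₂ = 3390 + 7357 = 10747 km = 1.0747×10⁷ m.
Transfer ellipse a_t = (r₁ + r₂)/2 = 7.223×10⁶ m.
At r₁: circular v_c1 = √(μ/r₁) = 3403 m/s; transfer-periapsis v_p = √[μ(2/r₁ − 1/a_t)] = 4151 m/s.
Δv₁ = v_p − v_c1 = 747.9 m/s.
At r₂: circular v_c2 = √(μ/r₂) = 1996 m/s; transfer-apoapsis v_a = √[μ(2/r₂ − 1/a_t)] = 1429 m/s.
Δv₂ = v_c2 − v_a = 567.7 m/s.
Total Δv = Δv₁ + Δv₂ = 1316 m/s.

Δv_total ≈ 1320 m/s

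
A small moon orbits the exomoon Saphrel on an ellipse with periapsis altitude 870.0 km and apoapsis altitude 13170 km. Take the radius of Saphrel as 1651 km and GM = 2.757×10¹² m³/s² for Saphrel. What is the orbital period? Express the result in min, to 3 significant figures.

r_p = 1651 + 870.0 = 2521.0 km = 2.5210×10⁶ m.
r_a = 1651 + 13170 = 14821 km = 1.4821×10⁷ m.
Semi-major axis a = (r_p + r_a)/2 = (2521.0 + 14821)/2 = 8671.0 km = 8.671×10⁶ m.
By Kepler's third law T = 2π√(a³/μ) = 2π × 1.538×10⁴ = 9.662×10⁴ s.
= 1610 min.

T ≈ 1610 min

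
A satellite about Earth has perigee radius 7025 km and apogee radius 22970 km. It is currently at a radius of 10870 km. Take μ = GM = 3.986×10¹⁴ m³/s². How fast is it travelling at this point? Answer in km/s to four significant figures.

Semi-major axis a = (r_p + r_a)/2 = 14998 km = 1.500×10⁷ m.
Vis-viva: v² = μ(2/r − 1/a) = 3.986×10¹⁴ × (1.840×10⁻⁷ − 6.668×10⁻⁸) = 4.676×10⁷ m²/s².
v = 6838 m/s = 6.838 km/s.

v ≈ 6.838 km/s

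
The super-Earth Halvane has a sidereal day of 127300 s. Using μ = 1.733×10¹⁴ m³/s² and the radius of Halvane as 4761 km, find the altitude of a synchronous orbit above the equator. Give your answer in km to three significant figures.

A synchronous orbit has period T, so by Kepler's third law a = (μT²/4π²)^(1/3).
μT²/4π² = 1.733×10¹⁴ × (1.273×10⁵)² / 39.48 = 7.114×10²² m³.
a = 4.143×10⁷ m = 41435 km.
Altitude h = a − R = 41435 − 4761 = 36674 km.

h_sync ≈ 36700 km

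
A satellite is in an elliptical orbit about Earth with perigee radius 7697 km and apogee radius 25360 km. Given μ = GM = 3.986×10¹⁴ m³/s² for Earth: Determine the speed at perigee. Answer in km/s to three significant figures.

Semi-major axis a = (r_p + r_a)/2 = 16528 km = 1.653×10⁷ m.
Vis-viva: v² = μ(2/r − 1/a) = 3.986×10¹⁴ × (2.598×10⁻⁷ − 6.050×10⁻⁸) = 7.946×10⁷ m²/s².
v = 8914 m/s = 8.914 km/s.

v ≈ 8.91 km/s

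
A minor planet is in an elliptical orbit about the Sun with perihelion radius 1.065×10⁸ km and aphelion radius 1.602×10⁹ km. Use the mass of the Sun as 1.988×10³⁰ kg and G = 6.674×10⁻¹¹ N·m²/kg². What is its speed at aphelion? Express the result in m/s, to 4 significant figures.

v ≈ 3213 m/s

μ = GM = 6.674×10⁻¹¹ × 1.988×10³⁰ = 1.327×10²⁰ m³/s².
Semi-major axis a = (r_p + r_a)/2 = 8.5425×10⁸ km = 8.542×10¹¹ m.
Vis-viva: v² = μ(2/r − 1/a) = 1.327×10²⁰ × (1.248×10⁻¹² − 1.171×10⁻¹²) = 1.033×10⁷ m²/s².
v = 3213 m/s.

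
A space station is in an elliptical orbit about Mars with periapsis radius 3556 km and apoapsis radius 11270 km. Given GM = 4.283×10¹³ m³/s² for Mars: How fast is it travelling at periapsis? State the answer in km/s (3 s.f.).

Semi-major axis a = (r_p + r_a)/2 = 7413.0 km = 7.413×10⁶ m.
Vis-viva: v² = μ(2/r − 1/a) = 4.283×10¹³ × (5.624×10⁻⁷ − 1.349×10⁻⁷) = 1.831×10⁷ m²/s².
v = 4279 m/s = 4.279 km/s.

v ≈ 4.28 km/s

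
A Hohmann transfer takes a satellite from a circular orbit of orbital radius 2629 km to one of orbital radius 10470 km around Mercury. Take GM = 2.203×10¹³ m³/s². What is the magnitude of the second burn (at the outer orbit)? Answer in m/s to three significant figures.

r₁ = 2629 km = 2.629×10⁶ m.
r₂ = 10470 km = 1.047×10⁷ m.
Transfer ellipse a_t = (r₁ + r₂)/2 = 6.550×10⁶ m.
At r₁: circular v_c1 = √(μ/r₁) = 2895 m/s; transfer-periherm v_p = √[μ(2/r₁ − 1/a_t)] = 3660 m/s.
At r₂: circular v_c2 = √(μ/r₂) = 1451 m/s; transfer-apoherm v_a = √[μ(2/r₂ − 1/a_t)] = 919.0 m/s.
Δv₂ = v_c2 − v_a = 531.5 m/s.

Δv ≈ 532 m/s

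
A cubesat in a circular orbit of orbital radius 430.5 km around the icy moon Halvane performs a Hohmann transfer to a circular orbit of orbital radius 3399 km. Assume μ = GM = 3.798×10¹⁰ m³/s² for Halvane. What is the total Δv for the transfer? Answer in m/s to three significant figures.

r₁ = 430.5 km = 4.305×10⁵ m.
r₂ = 3399 km = 3.399×10⁶ m.
Transfer ellipse a_t = (r₁ + r₂)/2 = 1.915×10⁶ m.
At r₁: circular v_c1 = √(μ/r₁) = 297.0 m/s; transfer-periapsis v_p = √[μ(2/r₁ − 1/a_t)] = 395.7 m/s.
Δv₁ = v_p − v_c1 = 98.72 m/s.
At r₂: circular v_c2 = √(μ/r₂) = 105.7 m/s; transfer-apoapsis v_a = √[μ(2/r₂ − 1/a_t)] = 50.12 m/s.
Δv₂ = v_c2 − v_a = 55.58 m/s.
Total Δv = Δv₁ + Δv₂ = 154.3 m/s.

Δv_total ≈ 154 m/s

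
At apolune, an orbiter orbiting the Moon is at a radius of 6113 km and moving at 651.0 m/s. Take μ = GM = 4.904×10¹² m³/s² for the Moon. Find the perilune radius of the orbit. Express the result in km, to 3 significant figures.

perilune radius ≈ 2190 km

r_a = 6.113×10⁶ m.
Specific energy ε = v²/2 − μ/r = -5.903×10⁵ J/kg, so a = −μ/(2ε) = 4.154×10⁶ m.
The apsides satisfy r_p + r_a = 2a, so the perilune radius is 2a − r_a = 2.194×10⁶ m = 2194.3 km.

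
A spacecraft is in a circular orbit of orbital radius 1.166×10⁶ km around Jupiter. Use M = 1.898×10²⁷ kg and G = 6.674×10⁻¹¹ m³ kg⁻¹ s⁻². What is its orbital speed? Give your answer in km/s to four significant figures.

v ≈ 10.42 km/s

μ = GM = 6.674×10⁻¹¹ × 1.898×10²⁷ = 1.267×10¹⁷ m³/s².
r = 1.166×10⁶ km = 1.166×10⁹ m.
For a circular orbit v = √(μ/r) = √(1.267×10¹⁷ / 1.166×10⁹) = √(1.086×10⁸) = 10420 m/s.
That is 10.42 km/s.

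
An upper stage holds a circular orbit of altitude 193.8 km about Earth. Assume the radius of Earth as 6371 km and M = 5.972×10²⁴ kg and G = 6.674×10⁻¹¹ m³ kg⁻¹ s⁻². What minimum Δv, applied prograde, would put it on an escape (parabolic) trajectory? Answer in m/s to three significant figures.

Δv ≈ 3230 m/s

μ = GM = 6.674×10⁻¹¹ × 5.972×10²⁴ = 3.986×10¹⁴ m³/s².
r = 6371 + 193.8 = 6564.8 km = 6.5648×10⁶ m.
Circular speed v_c = √(μ/r) = 7792 m/s.
Escape speed v_esc = √(2μ/r) = √2 × v_c = 11020 m/s.
Δv = v_esc − v_c = 3228 m/s.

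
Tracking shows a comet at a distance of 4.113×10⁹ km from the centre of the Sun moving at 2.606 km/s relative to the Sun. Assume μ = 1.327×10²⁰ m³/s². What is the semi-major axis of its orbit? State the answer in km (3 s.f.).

r = 4.113×10¹² m.
Specific orbital energy ε = v²/2 − μ/r = (2606)²/2 − 1.327×10²⁰/4.113×10¹² = -2.887×10⁷ J/kg.
Since ε = −μ/(2a), a = −μ/(2ε) = 2.298×10¹² m = 2.2984×10⁹ km.

a ≈ 2.30×10⁹ km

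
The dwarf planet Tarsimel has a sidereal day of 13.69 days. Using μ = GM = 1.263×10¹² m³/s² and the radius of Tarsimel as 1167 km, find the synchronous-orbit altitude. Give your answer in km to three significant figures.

T = 13.69 days = 1.183×10⁶ s.
A synchronous orbit has period T, so by Kepler's third law a = (μT²/4π²)^(1/3).
μT²/4π² = 1.263×10¹² × (1.183×10⁶)² / 39.48 = 4.476×10²² m³.
a = 3.551×10⁷ m = 35505 km.
Altitude h = a − R = 35505 − 1167 = 34338 km.

h_sync ≈ 34300 km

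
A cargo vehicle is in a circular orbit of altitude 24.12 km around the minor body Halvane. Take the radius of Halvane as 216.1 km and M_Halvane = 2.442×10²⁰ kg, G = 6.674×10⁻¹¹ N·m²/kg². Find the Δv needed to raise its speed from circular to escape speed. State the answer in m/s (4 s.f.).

Δv ≈ 107.9 m/s

μ = GM = 6.674×10⁻¹¹ × 2.442×10²⁰ = 1.630×10¹⁰ m³/s².
r = 216.1 + 24.12 = 240.22 km = 2.4022×10⁵ m.
Circular speed v_c = √(μ/r) = 260.5 m/s.
Escape speed v_esc = √(2μ/r) = √2 × v_c = 368.4 m/s.
Δv = v_esc − v_c = 107.9 m/s.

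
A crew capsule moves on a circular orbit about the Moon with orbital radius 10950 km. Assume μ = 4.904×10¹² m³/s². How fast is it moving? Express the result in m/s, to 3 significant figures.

r = 10950 km = 1.095×10⁷ m.
For a circular orbit v = √(μ/r) = √(4.904×10¹² / 1.095×10⁷) = √(4.479×10⁵) = 669.2 m/s.

v ≈ 669 m/s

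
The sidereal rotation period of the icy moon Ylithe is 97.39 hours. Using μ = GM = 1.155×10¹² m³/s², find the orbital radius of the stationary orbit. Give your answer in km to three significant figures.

T = 97.39 hours = 3.506×10⁵ s.
A synchronous orbit has period T, so by Kepler's third law a = (μT²/4π²)^(1/3).
μT²/4π² = 1.155×10¹² × (3.506×10⁵)² / 39.48 = 3.596×10²¹ m³.
a = 1.532×10⁷ m = 15321 km.

r_sync ≈ 15300 km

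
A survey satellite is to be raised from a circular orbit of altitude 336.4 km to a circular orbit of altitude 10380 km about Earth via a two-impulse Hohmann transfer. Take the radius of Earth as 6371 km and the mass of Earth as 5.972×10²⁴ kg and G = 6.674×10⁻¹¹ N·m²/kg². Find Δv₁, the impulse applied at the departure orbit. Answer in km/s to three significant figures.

Δv ≈ 1.50 km/s

μ = GM = 6.674×10⁻¹¹ × 5.972×10²⁴ = 3.986×10¹⁴ m³/s².
r₁ = 6371 + 336.4 = 6707.4 km = 6.7074×10⁶ m.
r₂ = 6371 + 10380 = 16751 km = 1.6751×10⁷ m.
Transfer ellipse a_t = (r₁ + r₂)/2 = 1.173×10⁷ m.
At r₁: circular v_c1 = √(μ/r₁) = 7709 m/s; transfer-perigee v_p = √[μ(2/r₁ − 1/a_t)] = 9212 m/s.
Δv₁ = v_p − v_c1 = 1504 m/s.
= 1.504 km/s.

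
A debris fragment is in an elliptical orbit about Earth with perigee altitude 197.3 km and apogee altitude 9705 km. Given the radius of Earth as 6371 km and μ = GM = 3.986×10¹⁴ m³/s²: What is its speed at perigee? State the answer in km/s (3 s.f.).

v ≈ 9.28 km/s

r_p = 6371 + 197.3 = 6568.3 km = 6.5683×10⁶ m.
r_a = 6371 + 9705 = 16076 km = 1.6076×10⁷ m.
Semi-major axis a = (r_p + r_a)/2 = 11322 km = 1.132×10⁷ m.
Vis-viva: v² = μ(2/r − 1/a) = 3.986×10¹⁴ × (3.045×10⁻⁷ − 8.832×10⁻⁸) = 8.617×10⁷ m²/s².
v = 9283 m/s = 9.283 km/s.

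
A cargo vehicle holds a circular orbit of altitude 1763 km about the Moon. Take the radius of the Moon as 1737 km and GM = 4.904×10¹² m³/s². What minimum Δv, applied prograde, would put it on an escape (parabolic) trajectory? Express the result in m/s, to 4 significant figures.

Δv ≈ 490.3 m/s

r = 1737 + 1763 = 3500.0 km = 3.5000×10⁶ m.
Circular speed v_c = √(μ/r) = 1184 m/s.
Escape speed v_esc = √(2μ/r) = √2 × v_c = 1674 m/s.
Δv = v_esc − v_c = 490.3 m/s.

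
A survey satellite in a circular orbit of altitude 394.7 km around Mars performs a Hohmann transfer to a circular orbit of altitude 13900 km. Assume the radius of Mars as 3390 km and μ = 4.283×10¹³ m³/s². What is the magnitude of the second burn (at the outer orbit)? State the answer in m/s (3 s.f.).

r₁ = 3390 + 394.7 = 3784.7 km = 3.7847×10⁶ m.
r₂ = 3390 + 13900 = 17290 km = 1.7290×10⁷ m.
Transfer ellipse a_t = (r₁ + r₂)/2 = 1.054×10⁷ m.
At r₁: circular v_c1 = √(μ/r₁) = 3364 m/s; transfer-periapsis v_p = √[μ(2/r₁ − 1/a_t)] = 4309 m/s.
At r₂: circular v_c2 = √(μ/r₂) = 1574 m/s; transfer-apoapsis v_a = √[μ(2/r₂ − 1/a_t)] = 943.2 m/s.
Δv₂ = v_c2 − v_a = 630.6 m/s.

Δv ≈ 631 m/s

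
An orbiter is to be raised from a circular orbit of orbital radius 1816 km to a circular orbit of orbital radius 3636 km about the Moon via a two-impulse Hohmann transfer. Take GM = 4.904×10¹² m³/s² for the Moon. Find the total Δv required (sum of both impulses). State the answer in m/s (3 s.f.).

Δv_total ≈ 468 m/s

r₁ = 1816 km = 1.816×10⁶ m.
r₂ = 3636 km = 3.636×10⁶ m.
Transfer ellipse a_t = (r₁ + r₂)/2 = 2.726×10⁶ m.
At r₁: circular v_c1 = √(μ/r₁) = 1643 m/s; transfer-perilune v_p = √[μ(2/r₁ − 1/a_t)] = 1898 m/s.
Δv₁ = v_p − v_c1 = 254.6 m/s.
At r₂: circular v_c2 = √(μ/r₂) = 1161 m/s; transfer-apolune v_a = √[μ(2/r₂ − 1/a_t)] = 947.9 m/s.
Δv₂ = v_c2 − v_a = 213.5 m/s.
Total Δv = Δv₁ + Δv₂ = 468.0 m/s.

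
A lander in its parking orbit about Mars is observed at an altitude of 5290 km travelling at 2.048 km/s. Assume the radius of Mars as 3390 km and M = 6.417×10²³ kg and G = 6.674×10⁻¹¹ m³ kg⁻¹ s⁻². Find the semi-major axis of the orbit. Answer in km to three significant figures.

a ≈ 7550 km

μ = GM = 6.674×10⁻¹¹ × 6.417×10²³ = 4.283×10¹³ m³/s².
r = 3390 + 5290 = 8680.0 km = 8.680×10⁶ m.
Vis-viva rearranged: 1/a = 2/r − v²/μ = 2.304×10⁻⁷ − 9.794×10⁻⁸ = 1.325×10⁻⁷ m⁻¹.
a = 7.548×10⁶ m = 7548.4 km.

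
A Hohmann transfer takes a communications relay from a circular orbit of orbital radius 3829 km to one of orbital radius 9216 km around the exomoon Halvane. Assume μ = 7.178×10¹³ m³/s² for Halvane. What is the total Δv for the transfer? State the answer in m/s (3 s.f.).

r₁ = 3829 km = 3.829×10⁶ m.
r₂ = 9216 km = 9.216×10⁶ m.
Transfer ellipse a_t = (r₁ + r₂)/2 = 6.522×10⁶ m.
At r₁: circular v_c1 = √(μ/r₁) = 4330 m/s; transfer-periapsis v_p = √[μ(2/r₁ − 1/a_t)] = 5147 m/s.
Δv₁ = v_p − v_c1 = 816.9 m/s.
At r₂: circular v_c2 = √(μ/r₂) = 2791 m/s; transfer-apoapsis v_a = √[μ(2/r₂ − 1/a_t)] = 2138 m/s.
Δv₂ = v_c2 − v_a = 652.5 m/s.
Total Δv = Δv₁ + Δv₂ = 1469 m/s.

Δv_total ≈ 1470 m/s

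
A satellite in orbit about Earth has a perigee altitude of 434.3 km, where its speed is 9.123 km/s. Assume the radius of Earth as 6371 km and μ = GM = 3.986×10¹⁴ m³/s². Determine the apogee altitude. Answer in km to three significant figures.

r_p = 6371 + 434.3 = 6805.3 km = 6.805×10⁶ m.
Specific energy ε = v²/2 − μ/r = -1.696×10⁷ J/kg, so a = −μ/(2ε) = 1.175×10⁷ m.
The apsides satisfy r_p + r_a = 2a, so the apogee radius is 2a − r_p = 1.670×10⁷ m = 16701 km.
Apogee altitude = 16701 − 6371 = 10330 km.

apogee altitude ≈ 10300 km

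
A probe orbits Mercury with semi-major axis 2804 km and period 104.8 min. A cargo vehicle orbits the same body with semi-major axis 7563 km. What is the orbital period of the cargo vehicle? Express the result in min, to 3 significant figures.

Kepler's third law: T² ∝ a³, so T₂ = T₁ (a₂/a₁)^(3/2).
a₂/a₁ = 2.697, (a₂/a₁)^(3/2) = 4.430.
T₂ = 104.8 × 4.430 = 464.2 min.

T₂ ≈ 464 min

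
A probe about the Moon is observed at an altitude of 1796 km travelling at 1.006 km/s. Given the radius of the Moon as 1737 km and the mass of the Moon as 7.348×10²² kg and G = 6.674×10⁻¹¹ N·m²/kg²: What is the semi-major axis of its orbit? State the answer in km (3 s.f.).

μ = GM = 6.674×10⁻¹¹ × 7.348×10²² = 4.904×10¹² m³/s².
r = 1737 + 1796 = 3533.0 km = 3.533×10⁶ m.
Vis-viva rearranged: 1/a = 2/r − v²/μ = 5.661×10⁻⁷ − 2.064×10⁻⁷ = 3.597×10⁻⁷ m⁻¹.
a = 2.780×10⁶ m = 2779.9 km.

a ≈ 2780 km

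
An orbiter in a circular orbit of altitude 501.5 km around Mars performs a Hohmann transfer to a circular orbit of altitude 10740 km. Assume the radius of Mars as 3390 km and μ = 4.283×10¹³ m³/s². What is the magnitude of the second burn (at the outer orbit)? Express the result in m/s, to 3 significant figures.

r₁ = 3390 + 501.5 = 3891.5 km = 3.8915×10⁶ m.
r₂ = 3390 + 10740 = 14130 km = 1.4130×10⁷ m.
Transfer ellipse a_t = (r₁ + r₂)/2 = 9.011×10⁶ m.
At r₁: circular v_c1 = √(μ/r₁) = 3318 m/s; transfer-periapsis v_p = √[μ(2/r₁ − 1/a_t)] = 4154 m/s.
At r₂: circular v_c2 = √(μ/r₂) = 1741 m/s; transfer-apoapsis v_a = √[μ(2/r₂ − 1/a_t)] = 1144 m/s.
Δv₂ = v_c2 − v_a = 596.9 m/s.

Δv ≈ 597 m/s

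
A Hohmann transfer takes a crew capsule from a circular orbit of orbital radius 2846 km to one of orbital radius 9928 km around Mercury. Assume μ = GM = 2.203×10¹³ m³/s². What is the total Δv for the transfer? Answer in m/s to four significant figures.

Δv_total ≈ 1182 m/s

r₁ = 2846 km = 2.846×10⁶ m.
r₂ = 9928 km = 9.928×10⁶ m.
Transfer ellipse a_t = (r₁ + r₂)/2 = 6.387×10⁶ m.
At r₁: circular v_c1 = √(μ/r₁) = 2782 m/s; transfer-periherm v_p = √[μ(2/r₁ − 1/a_t)] = 3469 m/s.
Δv₁ = v_p − v_c1 = 686.5 m/s.
At r₂: circular v_c2 = √(μ/r₂) = 1490 m/s; transfer-apoherm v_a = √[μ(2/r₂ − 1/a_t)] = 994.4 m/s.
Δv₂ = v_c2 − v_a = 495.3 m/s.
Total Δv = Δv₁ + Δv₂ = 1182 m/s.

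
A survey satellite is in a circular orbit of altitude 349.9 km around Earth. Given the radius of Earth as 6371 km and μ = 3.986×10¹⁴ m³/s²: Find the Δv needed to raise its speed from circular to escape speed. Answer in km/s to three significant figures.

Δv ≈ 3.19 km/s

r = 6371 + 349.9 = 6720.9 km = 6.7209×10⁶ m.
Circular speed v_c = √(μ/r) = 7701 m/s.
Escape speed v_esc = √(2μ/r) = √2 × v_c = 10890 m/s.
Δv = v_esc − v_c = 3190 m/s = 3.190 km/s.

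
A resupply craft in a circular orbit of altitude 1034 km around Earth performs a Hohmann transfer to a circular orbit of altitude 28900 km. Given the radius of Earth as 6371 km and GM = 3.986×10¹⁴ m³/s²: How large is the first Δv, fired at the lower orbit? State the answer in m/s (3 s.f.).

Δv ≈ 2100 m/s

r₁ = 6371 + 1034 = 7405.0 km = 7.4050×10⁶ m.
r₂ = 6371 + 28900 = 35271 km = 3.5271×10⁷ m.
Transfer ellipse a_t = (r₁ + r₂)/2 = 2.134×10⁷ m.
At r₁: circular v_c1 = √(μ/r₁) = 7337 m/s; transfer-perigee v_p = √[μ(2/r₁ − 1/a_t)] = 9433 m/s.
Δv₁ = v_p − v_c1 = 2096 m/s.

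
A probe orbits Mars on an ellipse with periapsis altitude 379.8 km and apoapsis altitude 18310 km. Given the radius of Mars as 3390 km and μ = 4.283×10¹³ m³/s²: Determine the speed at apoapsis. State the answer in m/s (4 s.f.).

r_p = 3390 + 379.8 = 3769.8 km = 3.7698×10⁶ m.
r_a = 3390 + 18310 = 21700 km = 2.1700×10⁷ m.
Semi-major axis a = (r_p + r_a)/2 = 12735 km = 1.273×10⁷ m.
Vis-viva: v² = μ(2/r − 1/a) = 4.283×10¹³ × (9.217×10⁻⁸ − 7.852×10⁻⁸) = 5.843×10⁵ m²/s².
v = 764.4 m/s.

v ≈ 764.4 m/s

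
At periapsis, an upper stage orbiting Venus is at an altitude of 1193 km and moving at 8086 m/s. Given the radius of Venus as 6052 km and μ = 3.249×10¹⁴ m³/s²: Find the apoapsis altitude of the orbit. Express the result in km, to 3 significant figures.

r_p = 6052 + 1193 = 7245.0 km = 7.245×10⁶ m.
Specific energy ε = v²/2 − μ/r = -1.215×10⁷ J/kg, so a = −μ/(2ε) = 1.337×10⁷ m.
The apsides satisfy r_p + r_a = 2a, so the apoapsis radius is 2a − r_p = 1.949×10⁷ m = 19489 km.
Apoapsis altitude = 19489 − 6052 = 13437 km.

apoapsis altitude ≈ 13400 km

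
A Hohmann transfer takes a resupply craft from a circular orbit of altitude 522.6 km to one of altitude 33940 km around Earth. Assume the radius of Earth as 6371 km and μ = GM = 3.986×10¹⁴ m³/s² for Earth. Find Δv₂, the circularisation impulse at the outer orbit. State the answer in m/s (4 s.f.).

Δv ≈ 1445 m/s

r₁ = 6371 + 522.6 = 6893.6 km = 6.8936×10⁶ m.
r₂ = 6371 + 33940 = 40311 km = 4.0311×10⁷ m.
Transfer ellipse a_t = (r₁ + r₂)/2 = 2.360×10⁷ m.
At r₁: circular v_c1 = √(μ/r₁) = 7604 m/s; transfer-perigee v_p = √[μ(2/r₁ − 1/a_t)] = 9938 m/s.
At r₂: circular v_c2 = √(μ/r₂) = 3145 m/s; transfer-apogee v_a = √[μ(2/r₂ − 1/a_t)] = 1699 m/s.
Δv₂ = v_c2 − v_a = 1445 m/s.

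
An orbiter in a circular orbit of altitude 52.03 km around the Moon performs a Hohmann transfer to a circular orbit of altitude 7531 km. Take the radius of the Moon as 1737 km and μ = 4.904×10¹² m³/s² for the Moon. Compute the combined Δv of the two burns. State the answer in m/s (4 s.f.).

r₁ = 1737 + 52.03 = 1789.0 km = 1.7890×10⁶ m.
r₂ = 1737 + 7531 = 9268.0 km = 9.2680×10⁶ m.
Transfer ellipse a_t = (r₁ + r₂)/2 = 5.529×10⁶ m.
At r₁: circular v_c1 = √(μ/r₁) = 1656 m/s; transfer-perilune v_p = √[μ(2/r₁ − 1/a_t)] = 2144 m/s.
Δv₁ = v_p − v_c1 = 488.0 m/s.
At r₂: circular v_c2 = √(μ/r₂) = 727.4 m/s; transfer-apolune v_a = √[μ(2/r₂ − 1/a_t)] = 413.8 m/s.
Δv₂ = v_c2 − v_a = 313.6 m/s.
Total Δv = Δv₁ + Δv₂ = 801.6 m/s.

Δv_total ≈ 801.6 m/s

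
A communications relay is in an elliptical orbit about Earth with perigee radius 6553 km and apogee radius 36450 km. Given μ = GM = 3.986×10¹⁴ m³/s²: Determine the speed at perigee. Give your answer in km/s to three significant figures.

v ≈ 10.2 km/s

Semi-major axis a = (r_p + r_a)/2 = 21502 km = 2.150×10⁷ m.
Vis-viva: v² = μ(2/r − 1/a) = 3.986×10¹⁴ × (3.052×10⁻⁷ − 4.651×10⁻⁸) = 1.031×10⁸ m²/s².
v = 10150 m/s = 10.15 km/s.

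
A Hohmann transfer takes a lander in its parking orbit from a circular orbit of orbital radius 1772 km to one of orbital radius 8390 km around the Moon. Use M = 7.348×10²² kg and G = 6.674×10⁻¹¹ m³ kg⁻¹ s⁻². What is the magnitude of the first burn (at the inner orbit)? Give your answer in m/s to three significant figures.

μ = GM = 6.674×10⁻¹¹ × 7.348×10²² = 4.904×10¹² m³/s².
r₁ = 1772 km = 1.772×10⁶ m.
r₂ = 8390 km = 8.390×10⁶ m.
Transfer ellipse a_t = (r₁ + r₂)/2 = 5.081×10⁶ m.
At r₁: circular v_c1 = √(μ/r₁) = 1664 m/s; transfer-perilune v_p = √[μ(2/r₁ − 1/a_t)] = 2138 m/s.
Δv₁ = v_p − v_c1 = 474.1 m/s.

Δv ≈ 474 m/s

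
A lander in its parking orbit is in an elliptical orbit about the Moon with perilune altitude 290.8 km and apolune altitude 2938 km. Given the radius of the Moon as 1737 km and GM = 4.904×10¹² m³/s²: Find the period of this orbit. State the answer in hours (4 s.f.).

T ≈ 4.836 hours

r_p = 1737 + 290.8 = 2027.8 km = 2.0278×10⁶ m.
r_a = 1737 + 2938 = 4675.0 km = 4.6750×10⁶ m.
Semi-major axis a = (r_p + r_a)/2 = (2027.8 + 4675.0)/2 = 3351.4 km = 3.351×10⁶ m.
By Kepler's third law T = 2π√(a³/μ) = 2π × 2.771×10³ = 1.741×10⁴ s.
= 4.836 hours.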